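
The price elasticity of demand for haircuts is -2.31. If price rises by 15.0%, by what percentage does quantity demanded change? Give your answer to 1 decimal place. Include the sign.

%ΔQ ≈ ε × %ΔP = (-2.31)(15.0%) = -34.65%.

-34.7%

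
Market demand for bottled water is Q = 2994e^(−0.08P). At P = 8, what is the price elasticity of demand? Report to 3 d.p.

-0.640

At P = 8, Q = 1578.714.
dQ/dP = −0.08·2994e^(−0.08P) = −0.08Q = -126.297.
ε = (dQ/dP)(P/Q) = (-126.297)(8/1578.714).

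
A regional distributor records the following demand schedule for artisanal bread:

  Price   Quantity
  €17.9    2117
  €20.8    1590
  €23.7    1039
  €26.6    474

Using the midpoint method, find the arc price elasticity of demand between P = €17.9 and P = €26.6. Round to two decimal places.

-3.24

At P = 17.9, Q = 2117; at P = 26.6, Q = 474.
ΔQ = -1643, ΔP = 8.7. Midpoints: P̄ = 22.25, Q̄ = 1295.5.
ε = (ΔQ/ΔP)(P̄/Q̄) = (-1643/8.7)(22.25/1295.5).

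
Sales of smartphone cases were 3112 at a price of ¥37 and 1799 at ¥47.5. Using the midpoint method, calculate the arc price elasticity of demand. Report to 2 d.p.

-2.15

ΔQ = 1799 − 3112 = -1313; ΔP = 47.5 − 37 = 10.5.
Midpoints: P̄ = 42.25, Q̄ = 2455.5.
ε = (ΔQ/ΔP)(P̄/Q̄) = (-1313/10.5)(42.25/2455.5).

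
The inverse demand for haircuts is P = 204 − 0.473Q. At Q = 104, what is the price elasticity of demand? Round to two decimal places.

At Q = 104, P = 204 − 0.473(104) = 154.81.
dP/dQ = −0.473, so dQ/dP = 1/(−0.473) = -2.114.
ε = (dQ/dP)(P/Q) = (-2.114)(154.81/104).

-3.15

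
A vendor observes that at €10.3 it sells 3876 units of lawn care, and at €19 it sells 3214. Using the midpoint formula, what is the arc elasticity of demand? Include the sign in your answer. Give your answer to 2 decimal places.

-0.31

ΔQ = 3214 − 3876 = -662; ΔP = 19 − 10.3 = 8.7.
Midpoints: P̄ = 14.65, Q̄ = 3545.0.
ε = (ΔQ/ΔP)(P̄/Q̄) = (-662/8.7)(14.65/3545.0).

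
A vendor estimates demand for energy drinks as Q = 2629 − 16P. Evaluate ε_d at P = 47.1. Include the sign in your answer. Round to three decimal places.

At P = 47.1, Q = 1875.400.
dQ/dP = −16.
ε = (dQ/dP)(P/Q) = (-16)(47.1/1875.400).
|ε| < 1, so demand is inelastic at this price.

-0.402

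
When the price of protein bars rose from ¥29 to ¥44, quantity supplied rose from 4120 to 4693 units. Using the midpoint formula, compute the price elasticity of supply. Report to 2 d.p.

ΔQ = 4693 − 4120 = 573; ΔP = 44 − 29 = 15.
Midpoints: P̄ = 36.50, Q̄ = 4406.5.
ε_s = (ΔQ/ΔP)(P̄/Q̄) = (573/15)(36.50/4406.5).

0.32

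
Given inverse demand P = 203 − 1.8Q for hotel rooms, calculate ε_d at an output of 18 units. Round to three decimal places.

At Q = 18, P = 203 − 1.8(18) = 170.60.
dP/dQ = −1.8, so dQ/dP = 1/(−1.8) = -0.556.
ε = (dQ/dP)(P/Q) = (-0.556)(170.60/18).

-5.265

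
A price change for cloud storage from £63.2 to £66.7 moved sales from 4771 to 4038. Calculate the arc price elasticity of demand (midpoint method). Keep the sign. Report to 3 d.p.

-3.088

ΔQ = 4038 − 4771 = -733; ΔP = 66.7 − 63.2 = 3.5.
Midpoints: P̄ = 64.95, Q̄ = 4404.5.
ε = (ΔQ/ΔP)(P̄/Q̄) = (-733/3.5)(64.95/4404.5).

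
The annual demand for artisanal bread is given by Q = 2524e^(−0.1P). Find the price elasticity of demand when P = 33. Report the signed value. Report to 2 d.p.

-3.30

At P = 33, Q = 93.093.
dQ/dP = −0.1·2524e^(−0.1P) = −0.1Q = -9.309.
ε = (dQ/dP)(P/Q) = (-9.309)(33/93.093).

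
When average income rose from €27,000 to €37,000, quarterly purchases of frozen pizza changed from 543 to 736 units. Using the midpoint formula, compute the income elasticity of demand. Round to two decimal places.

0.97

ΔQ = 193, ΔI = 10000. Midpoints: Ī = 32,000, Q̄ = 639.5.
ε_I = (ΔQ/ΔI)(Ī/Q̄) = (193/10000)(32000/639.5).
ε_I > 0, so the good is normal.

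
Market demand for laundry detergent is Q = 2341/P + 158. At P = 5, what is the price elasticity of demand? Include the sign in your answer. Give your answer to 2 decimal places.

-0.75

At P = 5, Q = 626.200.
dQ/dP = −2341/P² = -93.640.
ε = (dQ/dP)(P/Q) = (-93.640)(5/626.200).
|ε| < 1, so demand is inelastic at this price.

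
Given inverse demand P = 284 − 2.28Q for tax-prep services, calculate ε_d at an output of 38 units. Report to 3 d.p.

At Q = 38, P = 284 − 2.28(38) = 197.36.
dP/dQ = −2.28, so dQ/dP = 1/(−2.28) = -0.439.
ε = (dQ/dP)(P/Q) = (-0.439)(197.36/38).

-2.278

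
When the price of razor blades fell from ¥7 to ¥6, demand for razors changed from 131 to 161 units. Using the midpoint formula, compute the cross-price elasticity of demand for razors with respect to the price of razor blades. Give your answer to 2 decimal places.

ΔQ_x = 161 − 131 = 30; ΔP_y = 6 − 7 = -1.
Midpoints: P̄_y = 6.50, Q̄_x = 146.0.
ε_xy = (ΔQ_x/ΔP_y)(P̄_y/Q̄_x) = (30/-1)(6.50/146.0).
ε_xy < 0, so the goods are complements.

-1.34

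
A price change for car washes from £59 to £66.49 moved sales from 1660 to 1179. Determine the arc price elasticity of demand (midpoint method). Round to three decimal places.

-2.839

ΔQ = 1179 − 1660 = -481; ΔP = 66.49 − 59 = 7.49.
Midpoints: P̄ = 62.74, Q̄ = 1419.5.
ε = (ΔQ/ΔP)(P̄/Q̄) = (-481/7.49)(62.74/1419.5).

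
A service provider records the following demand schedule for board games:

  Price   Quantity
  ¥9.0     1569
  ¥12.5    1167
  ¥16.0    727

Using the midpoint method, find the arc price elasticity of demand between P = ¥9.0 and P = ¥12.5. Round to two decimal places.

-0.90

At P = 9.0, Q = 1569; at P = 12.5, Q = 1167.
ΔQ = -402, ΔP = 3.5. Midpoints: P̄ = 10.75, Q̄ = 1368.0.
ε = (ΔQ/ΔP)(P̄/Q̄) = (-402/3.5)(10.75/1368.0).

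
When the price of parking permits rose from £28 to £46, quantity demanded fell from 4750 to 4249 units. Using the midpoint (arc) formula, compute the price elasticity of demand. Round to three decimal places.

-0.229

ΔQ = 4249 − 4750 = -501; ΔP = 46 − 28 = 18.
Midpoints: P̄ = 37.00, Q̄ = 4499.5.
ε = (ΔQ/ΔP)(P̄/Q̄) = (-501/18)(37.00/4499.5).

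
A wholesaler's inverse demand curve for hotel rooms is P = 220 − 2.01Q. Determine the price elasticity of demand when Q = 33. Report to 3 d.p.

At Q = 33, P = 220 − 2.01(33) = 153.67.
dP/dQ = −2.01, so dQ/dP = 1/(−2.01) = -0.498.
ε = (dQ/dP)(P/Q) = (-0.498)(153.67/33).

-2.317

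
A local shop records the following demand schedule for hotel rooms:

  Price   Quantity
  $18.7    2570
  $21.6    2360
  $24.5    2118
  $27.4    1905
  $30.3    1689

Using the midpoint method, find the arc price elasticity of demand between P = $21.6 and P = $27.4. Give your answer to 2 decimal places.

-0.90

At P = 21.6, Q = 2360; at P = 27.4, Q = 1905.
ΔQ = -455, ΔP = 5.8. Midpoints: P̄ = 24.50, Q̄ = 2132.5.
ε = (ΔQ/ΔP)(P̄/Q̄) = (-455/5.8)(24.50/2132.5).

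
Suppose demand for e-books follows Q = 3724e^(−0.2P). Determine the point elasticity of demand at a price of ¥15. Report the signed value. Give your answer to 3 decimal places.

At P = 15, Q = 185.407.
dQ/dP = −0.2·3724e^(−0.2P) = −0.2Q = -37.081.
ε = (dQ/dP)(P/Q) = (-37.081)(15/185.407).

-3.000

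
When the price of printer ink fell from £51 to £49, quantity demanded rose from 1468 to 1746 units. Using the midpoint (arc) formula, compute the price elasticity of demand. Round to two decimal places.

ΔQ = 1746 − 1468 = 278; ΔP = 49 − 51 = -2.
Midpoints: P̄ = 50.00, Q̄ = 1607.0.
ε = (ΔQ/ΔP)(P̄/Q̄) = (278/-2)(50.00/1607.0).

-4.32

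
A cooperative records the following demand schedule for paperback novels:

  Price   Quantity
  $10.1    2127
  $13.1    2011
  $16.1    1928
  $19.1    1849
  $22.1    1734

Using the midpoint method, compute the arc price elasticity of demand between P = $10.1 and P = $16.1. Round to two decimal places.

At P = 10.1, Q = 2127; at P = 16.1, Q = 1928.
ΔQ = -199, ΔP = 6.0. Midpoints: P̄ = 13.10, Q̄ = 2027.5.
ε = (ΔQ/ΔP)(P̄/Q̄) = (-199/6.0)(13.10/2027.5).

-0.21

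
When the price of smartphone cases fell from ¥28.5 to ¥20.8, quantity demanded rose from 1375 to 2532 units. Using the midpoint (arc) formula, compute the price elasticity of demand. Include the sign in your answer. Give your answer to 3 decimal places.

-1.896

ΔQ = 2532 − 1375 = 1157; ΔP = 20.8 − 28.5 = -7.7.
Midpoints: P̄ = 24.65, Q̄ = 1953.5.
ε = (ΔQ/ΔP)(P̄/Q̄) = (1157/-7.7)(24.65/1953.5).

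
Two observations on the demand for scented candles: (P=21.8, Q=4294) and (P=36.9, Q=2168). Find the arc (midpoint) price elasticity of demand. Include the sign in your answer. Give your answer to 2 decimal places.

ΔQ = 2168 − 4294 = -2126; ΔP = 36.9 − 21.8 = 15.1.
Midpoints: P̄ = 29.35, Q̄ = 3231.0.
ε = (ΔQ/ΔP)(P̄/Q̄) = (-2126/15.1)(29.35/3231.0).

-1.28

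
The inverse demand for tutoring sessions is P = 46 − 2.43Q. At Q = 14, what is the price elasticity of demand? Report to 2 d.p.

At Q = 14, P = 46 − 2.43(14) = 11.98.
dP/dQ = −2.43, so dQ/dP = 1/(−2.43) = -0.412.
ε = (dQ/dP)(P/Q) = (-0.412)(11.98/14).

-0.35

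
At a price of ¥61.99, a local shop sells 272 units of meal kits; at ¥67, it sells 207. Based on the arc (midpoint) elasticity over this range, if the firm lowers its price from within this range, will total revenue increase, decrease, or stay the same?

Arc ε = (-65/5.01)(64.50/239.5) ≈ -3.494.
|ε| = 3.49 > 1, so demand is elastic. A price cut therefore raises total revenue.

increase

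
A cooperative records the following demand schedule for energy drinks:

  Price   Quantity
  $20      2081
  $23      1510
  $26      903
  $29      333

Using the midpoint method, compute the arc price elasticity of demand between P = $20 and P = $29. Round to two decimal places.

At P = 20, Q = 2081; at P = 29, Q = 333.
ΔQ = -1748, ΔP = 9. Midpoints: P̄ = 24.50, Q̄ = 1207.0.
ε = (ΔQ/ΔP)(P̄/Q̄) = (-1748/9)(24.50/1207.0).

-3.94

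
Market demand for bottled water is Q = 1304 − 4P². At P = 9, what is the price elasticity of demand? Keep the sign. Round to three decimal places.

-0.661

At P = 9, Q = 980.
dQ/dP = −8P = -72.
ε = (dQ/dP)(P/Q) = (-72)(9/980).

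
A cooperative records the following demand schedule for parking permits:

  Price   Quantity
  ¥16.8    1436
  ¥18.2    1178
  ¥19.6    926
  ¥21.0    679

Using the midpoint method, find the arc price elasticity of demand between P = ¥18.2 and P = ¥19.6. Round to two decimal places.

At P = 18.2, Q = 1178; at P = 19.6, Q = 926.
ΔQ = -252, ΔP = 1.4. Midpoints: P̄ = 18.90, Q̄ = 1052.0.
ε = (ΔQ/ΔP)(P̄/Q̄) = (-252/1.4)(18.90/1052.0).

-3.23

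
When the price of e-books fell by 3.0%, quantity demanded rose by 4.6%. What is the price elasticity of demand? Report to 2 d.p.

ε = %ΔQ / %ΔP = (4.6)/(-3.0) = -1.533.

-1.53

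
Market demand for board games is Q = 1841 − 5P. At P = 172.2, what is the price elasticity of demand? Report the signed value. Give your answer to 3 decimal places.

-0.879

At P = 172.2, Q = 980.
dQ/dP = −5.
ε = (dQ/dP)(P/Q) = (-5)(172.2/980).
|ε| < 1, so demand is inelastic at this price.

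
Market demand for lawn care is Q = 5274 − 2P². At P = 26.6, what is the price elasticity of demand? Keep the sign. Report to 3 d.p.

-0.733

At P = 26.6, Q = 3858.880.
dQ/dP = −4P = -106.400.
ε = (dQ/dP)(P/Q) = (-106.400)(26.6/3858.880).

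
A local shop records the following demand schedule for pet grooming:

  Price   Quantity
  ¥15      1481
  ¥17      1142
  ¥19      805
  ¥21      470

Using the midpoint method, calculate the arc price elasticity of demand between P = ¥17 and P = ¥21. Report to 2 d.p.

At P = 17, Q = 1142; at P = 21, Q = 470.
ΔQ = -672, ΔP = 4. Midpoints: P̄ = 19.00, Q̄ = 806.0.
ε = (ΔQ/ΔP)(P̄/Q̄) = (-672/4)(19.00/806.0).

-3.96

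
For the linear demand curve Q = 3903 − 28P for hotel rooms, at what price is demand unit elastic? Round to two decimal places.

For linear demand Q = a − bP, ε = −bP/(a − bP). |ε| = 1 when bP = a − bP, i.e. P = a/(2b).
P = 3903/(2·28) = 3903/56 = 69.6964.

69.70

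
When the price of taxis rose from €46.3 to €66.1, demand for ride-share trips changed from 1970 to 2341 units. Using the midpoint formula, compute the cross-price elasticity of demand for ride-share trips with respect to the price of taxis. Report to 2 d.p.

0.49

ΔQ_x = 2341 − 1970 = 371; ΔP_y = 66.1 − 46.3 = 19.8.
Midpoints: P̄_y = 56.20, Q̄_x = 2155.5.
ε_xy = (ΔQ_x/ΔP_y)(P̄_y/Q̄_x) = (371/19.8)(56.20/2155.5).
ε_xy > 0, so the goods are substitutes.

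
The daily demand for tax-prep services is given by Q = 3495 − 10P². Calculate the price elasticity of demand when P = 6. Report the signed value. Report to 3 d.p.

At P = 6, Q = 3135.
dQ/dP = −20P = -120.
ε = (dQ/dP)(P/Q) = (-120)(6/3135).

-0.230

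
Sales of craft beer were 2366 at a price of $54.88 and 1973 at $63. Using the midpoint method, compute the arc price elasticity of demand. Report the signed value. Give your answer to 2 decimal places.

-1.31

ΔQ = 1973 − 2366 = -393; ΔP = 63 − 54.88 = 8.12.
Midpoints: P̄ = 58.94, Q̄ = 2169.5.
ε = (ΔQ/ΔP)(P̄/Q̄) = (-393/8.12)(58.94/2169.5).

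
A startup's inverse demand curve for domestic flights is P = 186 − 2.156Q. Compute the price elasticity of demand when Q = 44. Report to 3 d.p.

-0.961

At Q = 44, P = 186 − 2.156(44) = 91.14.
dP/dQ = −2.156, so dQ/dP = 1/(−2.156) = -0.464.
ε = (dQ/dP)(P/Q) = (-0.464)(91.14/44).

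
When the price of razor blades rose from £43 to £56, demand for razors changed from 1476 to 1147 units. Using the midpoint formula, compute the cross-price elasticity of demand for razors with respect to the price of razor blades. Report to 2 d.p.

-0.96

ΔQ_x = 1147 − 1476 = -329; ΔP_y = 56 − 43 = 13.
Midpoints: P̄_y = 49.50, Q̄_x = 1311.5.
ε_xy = (ΔQ_x/ΔP_y)(P̄_y/Q̄_x) = (-329/13)(49.50/1311.5).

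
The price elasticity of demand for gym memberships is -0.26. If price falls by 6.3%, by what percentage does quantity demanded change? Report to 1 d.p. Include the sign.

1.6%

%ΔQ ≈ ε × %ΔP = (-0.26)(-6.3%) = 1.64%.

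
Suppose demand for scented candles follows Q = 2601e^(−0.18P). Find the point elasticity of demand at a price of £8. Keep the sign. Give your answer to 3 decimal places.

At P = 8, Q = 616.249.
dQ/dP = −0.18·2601e^(−0.18P) = −0.18Q = -110.925.
ε = (dQ/dP)(P/Q) = (-110.925)(8/616.249).
|ε| > 1, so demand is elastic at this price.

-1.440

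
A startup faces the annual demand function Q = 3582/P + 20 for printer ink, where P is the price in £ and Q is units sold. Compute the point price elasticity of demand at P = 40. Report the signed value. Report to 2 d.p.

At P = 40, Q = 109.550.
dQ/dP = −3582/P² = -2.239.
ε = (dQ/dP)(P/Q) = (-2.239)(40/109.550).

-0.82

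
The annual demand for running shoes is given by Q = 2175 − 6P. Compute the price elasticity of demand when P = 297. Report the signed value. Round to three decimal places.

-4.534

At P = 297, Q = 393.
dQ/dP = −6.
ε = (dQ/dP)(P/Q) = (-6)(297/393).
|ε| > 1, so demand is elastic at this price.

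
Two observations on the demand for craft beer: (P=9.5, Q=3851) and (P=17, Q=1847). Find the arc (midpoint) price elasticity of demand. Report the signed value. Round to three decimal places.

ΔQ = 1847 − 3851 = -2004; ΔP = 17 − 9.5 = 7.5.
Midpoints: P̄ = 13.25, Q̄ = 2849.0.
ε = (ΔQ/ΔP)(P̄/Q̄) = (-2004/7.5)(13.25/2849.0).

-1.243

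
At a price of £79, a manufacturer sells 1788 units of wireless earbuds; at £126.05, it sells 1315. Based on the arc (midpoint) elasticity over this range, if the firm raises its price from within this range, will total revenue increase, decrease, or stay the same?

increase

Arc ε = (-473/47.05)(102.53/1551.5) ≈ -0.664.
|ε| = 0.66 < 1, so demand is inelastic. A price rise therefore raises total revenue.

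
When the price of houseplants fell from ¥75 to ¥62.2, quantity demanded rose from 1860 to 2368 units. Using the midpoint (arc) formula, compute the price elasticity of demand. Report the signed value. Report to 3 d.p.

ΔQ = 2368 − 1860 = 508; ΔP = 62.2 − 75 = -12.8.
Midpoints: P̄ = 68.60, Q̄ = 2114.0.
ε = (ΔQ/ΔP)(P̄/Q̄) = (508/-12.8)(68.60/2114.0).

-1.288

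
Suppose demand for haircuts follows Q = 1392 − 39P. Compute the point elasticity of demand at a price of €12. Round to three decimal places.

-0.506

At P = 12, Q = 924.
dQ/dP = −39.
ε = (dQ/dP)(P/Q) = (-39)(12/924).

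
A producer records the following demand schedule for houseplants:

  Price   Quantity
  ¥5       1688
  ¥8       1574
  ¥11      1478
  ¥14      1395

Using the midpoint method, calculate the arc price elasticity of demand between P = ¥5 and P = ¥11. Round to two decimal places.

-0.18

At P = 5, Q = 1688; at P = 11, Q = 1478.
ΔQ = -210, ΔP = 6. Midpoints: P̄ = 8.00, Q̄ = 1583.0.
ε = (ΔQ/ΔP)(P̄/Q̄) = (-210/6)(8.00/1583.0).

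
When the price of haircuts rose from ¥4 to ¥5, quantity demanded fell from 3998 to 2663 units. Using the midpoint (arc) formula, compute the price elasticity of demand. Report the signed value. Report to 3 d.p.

-1.804

ΔQ = 2663 − 3998 = -1335; ΔP = 5 − 4 = 1.
Midpoints: P̄ = 4.50, Q̄ = 3330.5.
ε = (ΔQ/ΔP)(P̄/Q̄) = (-1335/1)(4.50/3330.5).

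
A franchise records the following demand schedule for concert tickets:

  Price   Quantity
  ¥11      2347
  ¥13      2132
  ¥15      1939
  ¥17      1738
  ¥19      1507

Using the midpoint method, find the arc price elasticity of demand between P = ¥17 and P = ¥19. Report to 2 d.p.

-1.28

At P = 17, Q = 1738; at P = 19, Q = 1507.
ΔQ = -231, ΔP = 2. Midpoints: P̄ = 18.00, Q̄ = 1622.5.
ε = (ΔQ/ΔP)(P̄/Q̄) = (-231/2)(18.00/1622.5).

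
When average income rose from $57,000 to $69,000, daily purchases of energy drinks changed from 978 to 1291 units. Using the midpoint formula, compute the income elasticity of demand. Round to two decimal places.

1.45

ΔQ = 313, ΔI = 12000. Midpoints: Ī = 63,000, Q̄ = 1134.5.
ε_I = (ΔQ/ΔI)(Ī/Q̄) = (313/12000)(63000/1134.5).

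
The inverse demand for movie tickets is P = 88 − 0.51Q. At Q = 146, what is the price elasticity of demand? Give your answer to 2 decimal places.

At Q = 146, P = 88 − 0.51(146) = 13.54.
dP/dQ = −0.51, so dQ/dP = 1/(−0.51) = -1.961.
ε = (dQ/dP)(P/Q) = (-1.961)(13.54/146).

-0.18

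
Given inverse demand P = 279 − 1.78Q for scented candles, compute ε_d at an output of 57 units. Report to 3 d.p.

At Q = 57, P = 279 − 1.78(57) = 177.54.
dP/dQ = −1.78, so dQ/dP = 1/(−1.78) = -0.562.
ε = (dQ/dP)(P/Q) = (-0.562)(177.54/57).

-1.750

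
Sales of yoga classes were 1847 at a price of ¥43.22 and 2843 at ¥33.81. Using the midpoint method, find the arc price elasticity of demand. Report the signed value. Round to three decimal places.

-1.738

ΔQ = 2843 − 1847 = 996; ΔP = 33.81 − 43.22 = -9.41.
Midpoints: P̄ = 38.52, Q̄ = 2345.0.
ε = (ΔQ/ΔP)(P̄/Q̄) = (996/-9.41)(38.52/2345.0).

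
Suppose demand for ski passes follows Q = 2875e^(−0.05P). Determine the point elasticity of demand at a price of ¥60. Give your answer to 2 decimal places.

At P = 60, Q = 143.138.
dQ/dP = −0.05·2875e^(−0.05P) = −0.05Q = -7.157.
ε = (dQ/dP)(P/Q) = (-7.157)(60/143.138).

-3.00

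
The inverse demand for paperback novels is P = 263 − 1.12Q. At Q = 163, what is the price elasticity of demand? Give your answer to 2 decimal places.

-0.44

At Q = 163, P = 263 − 1.12(163) = 80.44.
dP/dQ = −1.12, so dQ/dP = 1/(−1.12) = -0.893.
ε = (dQ/dP)(P/Q) = (-0.893)(80.44/163).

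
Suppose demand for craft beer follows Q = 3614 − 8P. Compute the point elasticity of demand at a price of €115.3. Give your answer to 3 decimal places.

At P = 115.3, Q = 2691.600.
dQ/dP = −8.
ε = (dQ/dP)(P/Q) = (-8)(115.3/2691.600).

-0.343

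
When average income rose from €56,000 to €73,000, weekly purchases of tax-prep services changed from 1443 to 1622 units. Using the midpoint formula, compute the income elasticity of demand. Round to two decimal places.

ΔQ = 179, ΔI = 17000. Midpoints: Ī = 64,500, Q̄ = 1532.5.
ε_I = (ΔQ/ΔI)(Ī/Q̄) = (179/17000)(64500/1532.5).
ε_I > 0, so the good is normal.

0.44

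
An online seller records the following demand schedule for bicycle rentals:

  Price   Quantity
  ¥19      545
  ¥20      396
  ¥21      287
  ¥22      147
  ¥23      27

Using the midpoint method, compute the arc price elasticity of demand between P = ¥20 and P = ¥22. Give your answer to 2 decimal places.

At P = 20, Q = 396; at P = 22, Q = 147.
ΔQ = -249, ΔP = 2. Midpoints: P̄ = 21.00, Q̄ = 271.5.
ε = (ΔQ/ΔP)(P̄/Q̄) = (-249/2)(21.00/271.5).

-9.63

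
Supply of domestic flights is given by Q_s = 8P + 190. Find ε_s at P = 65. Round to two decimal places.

At P = 65, Q_s = 710.
dQ_s/dP = 8.
ε_s = (dQ_s/dP)(P/Q_s) = (8)(65/710).

0.73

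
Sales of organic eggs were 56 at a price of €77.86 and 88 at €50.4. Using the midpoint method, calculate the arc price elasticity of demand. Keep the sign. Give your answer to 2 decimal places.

ΔQ = 88 − 56 = 32; ΔP = 50.4 − 77.86 = -27.46.
Midpoints: P̄ = 64.13, Q̄ = 72.0.
ε = (ΔQ/ΔP)(P̄/Q̄) = (32/-27.46)(64.13/72.0).

-1.04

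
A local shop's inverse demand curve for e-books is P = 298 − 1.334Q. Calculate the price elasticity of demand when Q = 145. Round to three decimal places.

At Q = 145, P = 298 − 1.334(145) = 104.57.
dP/dQ = −1.334, so dQ/dP = 1/(−1.334) = -0.750.
ε = (dQ/dP)(P/Q) = (-0.750)(104.57/145).

-0.541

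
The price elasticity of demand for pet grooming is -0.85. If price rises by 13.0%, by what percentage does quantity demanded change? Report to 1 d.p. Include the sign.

%ΔQ ≈ ε × %ΔP = (-0.85)(13.0%) = -11.05%.

-11.1%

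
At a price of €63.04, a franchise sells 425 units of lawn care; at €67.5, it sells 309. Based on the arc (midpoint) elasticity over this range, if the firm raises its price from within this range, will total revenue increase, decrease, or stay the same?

Arc ε = (-116/4.46)(65.27/367.0) ≈ -4.626.
|ε| = 4.63 > 1, so demand is elastic. A price rise therefore reduces total revenue.

decrease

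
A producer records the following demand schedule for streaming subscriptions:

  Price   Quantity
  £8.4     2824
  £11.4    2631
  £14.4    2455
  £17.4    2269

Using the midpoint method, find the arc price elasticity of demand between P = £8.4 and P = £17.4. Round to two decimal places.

-0.31

At P = 8.4, Q = 2824; at P = 17.4, Q = 2269.
ΔQ = -555, ΔP = 9.0. Midpoints: P̄ = 12.90, Q̄ = 2546.5.
ε = (ΔQ/ΔP)(P̄/Q̄) = (-555/9.0)(12.90/2546.5).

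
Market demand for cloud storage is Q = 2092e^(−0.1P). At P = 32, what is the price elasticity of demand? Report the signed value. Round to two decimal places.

At P = 32, Q = 85.275.
dQ/dP = −0.1·2092e^(−0.1P) = −0.1Q = -8.527.
ε = (dQ/dP)(P/Q) = (-8.527)(32/85.275).
|ε| > 1, so demand is elastic at this price.

-3.20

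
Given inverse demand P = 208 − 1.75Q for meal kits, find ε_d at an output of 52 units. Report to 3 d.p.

-1.286

At Q = 52, P = 208 − 1.75(52) = 117.00.
dP/dQ = −1.75, so dQ/dP = 1/(−1.75) = -0.571.
ε = (dQ/dP)(P/Q) = (-0.571)(117.00/52).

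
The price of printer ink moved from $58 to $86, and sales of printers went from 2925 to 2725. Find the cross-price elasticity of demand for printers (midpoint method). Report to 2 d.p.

-0.18

ΔQ_x = 2725 − 2925 = -200; ΔP_y = 86 − 58 = 28.
Midpoints: P̄_y = 72.00, Q̄_x = 2825.0.
ε_xy = (ΔQ_x/ΔP_y)(P̄_y/Q̄_x) = (-200/28)(72.00/2825.0).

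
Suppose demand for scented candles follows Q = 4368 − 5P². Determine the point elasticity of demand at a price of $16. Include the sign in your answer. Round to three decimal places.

-0.829

At P = 16, Q = 3088.
dQ/dP = −10P = -160.
ε = (dQ/dP)(P/Q) = (-160)(16/3088).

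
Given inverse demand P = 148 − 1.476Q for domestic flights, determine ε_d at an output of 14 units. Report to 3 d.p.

At Q = 14, P = 148 − 1.476(14) = 127.34.
dP/dQ = −1.476, so dQ/dP = 1/(−1.476) = -0.678.
ε = (dQ/dP)(P/Q) = (-0.678)(127.34/14).

-6.162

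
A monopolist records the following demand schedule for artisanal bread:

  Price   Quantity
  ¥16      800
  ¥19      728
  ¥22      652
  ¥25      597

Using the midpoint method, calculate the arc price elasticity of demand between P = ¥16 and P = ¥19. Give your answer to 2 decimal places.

At P = 16, Q = 800; at P = 19, Q = 728.
ΔQ = -72, ΔP = 3. Midpoints: P̄ = 17.50, Q̄ = 764.0.
ε = (ΔQ/ΔP)(P̄/Q̄) = (-72/3)(17.50/764.0).

-0.55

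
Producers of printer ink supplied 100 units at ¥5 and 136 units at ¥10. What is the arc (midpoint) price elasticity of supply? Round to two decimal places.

ΔQ = 136 − 100 = 36; ΔP = 10 − 5 = 5.
Midpoints: P̄ = 7.50, Q̄ = 118.0.
ε_s = (ΔQ/ΔP)(P̄/Q̄) = (36/5)(7.50/118.0).

0.46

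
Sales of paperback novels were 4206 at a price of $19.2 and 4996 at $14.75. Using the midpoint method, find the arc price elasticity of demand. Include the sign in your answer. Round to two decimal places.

ΔQ = 4996 − 4206 = 790; ΔP = 14.75 − 19.2 = -4.45.
Midpoints: P̄ = 16.98, Q̄ = 4601.0.
ε = (ΔQ/ΔP)(P̄/Q̄) = (790/-4.45)(16.98/4601.0).

-0.65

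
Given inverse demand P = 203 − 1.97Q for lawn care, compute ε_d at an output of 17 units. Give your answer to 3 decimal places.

At Q = 17, P = 203 − 1.97(17) = 169.51.
dP/dQ = −1.97, so dQ/dP = 1/(−1.97) = -0.508.
ε = (dQ/dP)(P/Q) = (-0.508)(169.51/17).

-5.062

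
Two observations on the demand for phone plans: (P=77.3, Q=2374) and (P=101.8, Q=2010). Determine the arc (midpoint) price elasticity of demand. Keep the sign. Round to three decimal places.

ΔQ = 2010 − 2374 = -364; ΔP = 101.8 − 77.3 = 24.5.
Midpoints: P̄ = 89.55, Q̄ = 2192.0.
ε = (ΔQ/ΔP)(P̄/Q̄) = (-364/24.5)(89.55/2192.0).

-0.607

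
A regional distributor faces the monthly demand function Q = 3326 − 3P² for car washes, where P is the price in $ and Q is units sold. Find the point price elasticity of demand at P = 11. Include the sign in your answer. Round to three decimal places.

At P = 11, Q = 2963.
dQ/dP = −6P = -66.
ε = (dQ/dP)(P/Q) = (-66)(11/2963).
|ε| < 1, so demand is inelastic at this price.

-0.245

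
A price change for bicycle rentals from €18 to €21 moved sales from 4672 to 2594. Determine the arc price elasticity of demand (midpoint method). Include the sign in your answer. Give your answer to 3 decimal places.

-3.718

ΔQ = 2594 − 4672 = -2078; ΔP = 21 − 18 = 3.
Midpoints: P̄ = 19.50, Q̄ = 3633.0.
ε = (ΔQ/ΔP)(P̄/Q̄) = (-2078/3)(19.50/3633.0).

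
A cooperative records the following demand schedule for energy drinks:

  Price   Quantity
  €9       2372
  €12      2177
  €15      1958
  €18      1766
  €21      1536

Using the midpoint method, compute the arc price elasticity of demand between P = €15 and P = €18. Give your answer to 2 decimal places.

At P = 15, Q = 1958; at P = 18, Q = 1766.
ΔQ = -192, ΔP = 3. Midpoints: P̄ = 16.50, Q̄ = 1862.0.
ε = (ΔQ/ΔP)(P̄/Q̄) = (-192/3)(16.50/1862.0).

-0.57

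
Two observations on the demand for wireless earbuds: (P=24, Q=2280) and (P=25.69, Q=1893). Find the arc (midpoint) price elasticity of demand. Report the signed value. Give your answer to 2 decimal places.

ΔQ = 1893 − 2280 = -387; ΔP = 25.69 − 24 = 1.69.
Midpoints: P̄ = 24.84, Q̄ = 2086.5.
ε = (ΔQ/ΔP)(P̄/Q̄) = (-387/1.69)(24.84/2086.5).

-2.73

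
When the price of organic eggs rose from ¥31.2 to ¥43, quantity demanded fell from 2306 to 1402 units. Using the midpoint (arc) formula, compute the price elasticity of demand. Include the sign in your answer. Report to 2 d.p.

ΔQ = 1402 − 2306 = -904; ΔP = 43 − 31.2 = 11.8.
Midpoints: P̄ = 37.10, Q̄ = 1854.0.
ε = (ΔQ/ΔP)(P̄/Q̄) = (-904/11.8)(37.10/1854.0).

-1.53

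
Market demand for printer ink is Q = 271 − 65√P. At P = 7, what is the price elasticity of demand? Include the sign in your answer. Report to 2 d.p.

At P = 7, Q = 99.026.
dQ/dP = −65/(2√P) = -12.284.
ε = (dQ/dP)(P/Q) = (-12.284)(7/99.026).

-0.87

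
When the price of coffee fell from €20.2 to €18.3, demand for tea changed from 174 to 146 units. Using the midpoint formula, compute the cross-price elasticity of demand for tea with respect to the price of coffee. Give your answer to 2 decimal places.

1.77

ΔQ_x = 146 − 174 = -28; ΔP_y = 18.3 − 20.2 = -1.9.
Midpoints: P̄_y = 19.25, Q̄_x = 160.0.
ε_xy = (ΔQ_x/ΔP_y)(P̄_y/Q̄_x) = (-28/-1.9)(19.25/160.0).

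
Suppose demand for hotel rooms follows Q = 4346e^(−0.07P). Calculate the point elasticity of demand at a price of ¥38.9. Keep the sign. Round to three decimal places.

At P = 38.9, Q = 285.434.
dQ/dP = −0.07·4346e^(−0.07P) = −0.07Q = -19.980.
ε = (dQ/dP)(P/Q) = (-19.980)(38.9/285.434).

-2.723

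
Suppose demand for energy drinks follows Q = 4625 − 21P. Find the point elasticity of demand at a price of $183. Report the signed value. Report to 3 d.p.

At P = 183, Q = 782.
dQ/dP = −21.
ε = (dQ/dP)(P/Q) = (-21)(183/782).
|ε| > 1, so demand is elastic at this price.

-4.914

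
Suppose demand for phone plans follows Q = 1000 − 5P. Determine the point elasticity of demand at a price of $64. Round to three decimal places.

At P = 64, Q = 680.
dQ/dP = −5.
ε = (dQ/dP)(P/Q) = (-5)(64/680).

-0.471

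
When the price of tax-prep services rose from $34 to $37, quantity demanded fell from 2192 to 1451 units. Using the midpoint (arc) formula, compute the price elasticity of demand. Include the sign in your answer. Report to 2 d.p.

-4.81

ΔQ = 1451 − 2192 = -741; ΔP = 37 − 34 = 3.
Midpoints: P̄ = 35.50, Q̄ = 1821.5.
ε = (ΔQ/ΔP)(P̄/Q̄) = (-741/3)(35.50/1821.5).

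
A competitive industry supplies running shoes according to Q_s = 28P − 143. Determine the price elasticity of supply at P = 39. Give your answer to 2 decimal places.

1.15

At P = 39, Q_s = 949.
dQ_s/dP = 28.
ε_s = (dQ_s/dP)(P/Q_s) = (28)(39/949).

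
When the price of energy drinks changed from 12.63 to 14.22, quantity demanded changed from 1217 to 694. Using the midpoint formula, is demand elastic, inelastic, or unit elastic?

elastic

Arc ε ≈ -4.622.
|ε| = 4.62 > 1.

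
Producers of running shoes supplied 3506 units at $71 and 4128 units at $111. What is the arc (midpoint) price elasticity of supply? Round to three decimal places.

ΔQ = 4128 − 3506 = 622; ΔP = 111 − 71 = 40.
Midpoints: P̄ = 91.00, Q̄ = 3817.0.
ε_s = (ΔQ/ΔP)(P̄/Q̄) = (622/40)(91.00/3817.0).

0.371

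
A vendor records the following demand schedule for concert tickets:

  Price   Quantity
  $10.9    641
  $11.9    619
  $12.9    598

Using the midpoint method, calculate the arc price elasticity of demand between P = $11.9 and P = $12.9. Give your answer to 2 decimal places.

-0.43

At P = 11.9, Q = 619; at P = 12.9, Q = 598.
ΔQ = -21, ΔP = 1.0. Midpoints: P̄ = 12.40, Q̄ = 608.5.
ε = (ΔQ/ΔP)(P̄/Q̄) = (-21/1.0)(12.40/608.5).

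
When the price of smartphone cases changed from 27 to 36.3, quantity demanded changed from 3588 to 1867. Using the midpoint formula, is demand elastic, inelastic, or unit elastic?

Arc ε ≈ -2.147.
|ε| = 2.15 > 1.

elastic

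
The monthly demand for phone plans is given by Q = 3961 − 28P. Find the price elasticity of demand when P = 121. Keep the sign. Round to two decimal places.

-5.91

At P = 121, Q = 573.
dQ/dP = −28.
ε = (dQ/dP)(P/Q) = (-28)(121/573).
|ε| > 1, so demand is elastic at this price.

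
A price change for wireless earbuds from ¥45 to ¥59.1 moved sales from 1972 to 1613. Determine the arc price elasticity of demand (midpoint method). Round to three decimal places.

ΔQ = 1613 − 1972 = -359; ΔP = 59.1 − 45 = 14.1.
Midpoints: P̄ = 52.05, Q̄ = 1792.5.
ε = (ΔQ/ΔP)(P̄/Q̄) = (-359/14.1)(52.05/1792.5).

-0.739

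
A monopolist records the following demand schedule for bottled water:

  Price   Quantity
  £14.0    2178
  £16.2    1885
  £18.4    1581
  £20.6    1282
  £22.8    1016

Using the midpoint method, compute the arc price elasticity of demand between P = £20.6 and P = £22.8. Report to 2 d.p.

-2.28

At P = 20.6, Q = 1282; at P = 22.8, Q = 1016.
ΔQ = -266, ΔP = 2.2. Midpoints: P̄ = 21.70, Q̄ = 1149.0.
ε = (ΔQ/ΔP)(P̄/Q̄) = (-266/2.2)(21.70/1149.0).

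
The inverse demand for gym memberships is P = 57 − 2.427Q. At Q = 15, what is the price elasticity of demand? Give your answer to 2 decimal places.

At Q = 15, P = 57 − 2.427(15) = 20.59.
dP/dQ = −2.427, so dQ/dP = 1/(−2.427) = -0.412.
ε = (dQ/dP)(P/Q) = (-0.412)(20.59/15).

-0.57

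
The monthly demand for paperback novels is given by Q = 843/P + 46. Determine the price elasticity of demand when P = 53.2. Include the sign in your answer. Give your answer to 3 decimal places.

-0.256

At P = 53.2, Q = 61.846.
dQ/dP = −843/P² = -0.298.
ε = (dQ/dP)(P/Q) = (-0.298)(53.2/61.846).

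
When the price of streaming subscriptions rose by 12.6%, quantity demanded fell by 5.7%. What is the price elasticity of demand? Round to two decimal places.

ε = %ΔQ / %ΔP = (-5.7)/(12.6) = -0.452.

-0.45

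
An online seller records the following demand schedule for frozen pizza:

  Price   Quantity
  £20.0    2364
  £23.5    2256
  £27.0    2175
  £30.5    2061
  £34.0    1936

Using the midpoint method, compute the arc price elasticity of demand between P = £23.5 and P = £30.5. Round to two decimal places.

At P = 23.5, Q = 2256; at P = 30.5, Q = 2061.
ΔQ = -195, ΔP = 7.0. Midpoints: P̄ = 27.00, Q̄ = 2158.5.
ε = (ΔQ/ΔP)(P̄/Q̄) = (-195/7.0)(27.00/2158.5).

-0.35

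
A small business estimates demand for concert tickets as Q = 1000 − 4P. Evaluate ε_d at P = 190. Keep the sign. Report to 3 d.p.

At P = 190, Q = 240.
dQ/dP = −4.
ε = (dQ/dP)(P/Q) = (-4)(190/240).

-3.167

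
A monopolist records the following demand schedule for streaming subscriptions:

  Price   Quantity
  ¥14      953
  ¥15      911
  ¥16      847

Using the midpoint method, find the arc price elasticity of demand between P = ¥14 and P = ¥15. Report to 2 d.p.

At P = 14, Q = 953; at P = 15, Q = 911.
ΔQ = -42, ΔP = 1. Midpoints: P̄ = 14.50, Q̄ = 932.0.
ε = (ΔQ/ΔP)(P̄/Q̄) = (-42/1)(14.50/932.0).

-0.65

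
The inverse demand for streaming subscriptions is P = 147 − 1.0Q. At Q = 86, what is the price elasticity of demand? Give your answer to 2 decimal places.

-0.71

At Q = 86, P = 147 − 1.0(86) = 61.00.
dP/dQ = −1.0, so dQ/dP = 1/(−1.0) = -1.000.
ε = (dQ/dP)(P/Q) = (-1.000)(61.00/86).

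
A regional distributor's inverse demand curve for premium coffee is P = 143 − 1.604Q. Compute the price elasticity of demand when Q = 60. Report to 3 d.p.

At Q = 60, P = 143 − 1.604(60) = 46.76.
dP/dQ = −1.604, so dQ/dP = 1/(−1.604) = -0.623.
ε = (dQ/dP)(P/Q) = (-0.623)(46.76/60).

-0.486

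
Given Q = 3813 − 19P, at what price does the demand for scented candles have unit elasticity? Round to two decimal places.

For linear demand Q = a − bP, ε = −bP/(a − bP). |ε| = 1 when bP = a − bP, i.e. P = a/(2b).
P = 3813/(2·19) = 3813/38 = 100.3421.

100.34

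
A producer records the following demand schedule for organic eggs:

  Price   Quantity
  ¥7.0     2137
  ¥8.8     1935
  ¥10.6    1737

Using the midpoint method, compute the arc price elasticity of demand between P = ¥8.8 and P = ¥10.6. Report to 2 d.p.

At P = 8.8, Q = 1935; at P = 10.6, Q = 1737.
ΔQ = -198, ΔP = 1.8. Midpoints: P̄ = 9.70, Q̄ = 1836.0.
ε = (ΔQ/ΔP)(P̄/Q̄) = (-198/1.8)(9.70/1836.0).

-0.58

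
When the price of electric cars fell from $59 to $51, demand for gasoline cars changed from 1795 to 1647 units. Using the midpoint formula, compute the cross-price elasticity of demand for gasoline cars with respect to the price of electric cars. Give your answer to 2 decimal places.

ΔQ_x = 1647 − 1795 = -148; ΔP_y = 51 − 59 = -8.
Midpoints: P̄_y = 55.00, Q̄_x = 1721.0.
ε_xy = (ΔQ_x/ΔP_y)(P̄_y/Q̄_x) = (-148/-8)(55.00/1721.0).
ε_xy > 0, so the goods are substitutes.

0.59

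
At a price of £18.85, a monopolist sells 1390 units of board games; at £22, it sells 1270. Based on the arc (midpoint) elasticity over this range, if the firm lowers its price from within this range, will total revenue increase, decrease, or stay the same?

Arc ε = (-120/3.15)(20.43/1330.0) ≈ -0.585.
|ε| = 0.59 < 1, so demand is inelastic. A price cut therefore reduces total revenue.

decrease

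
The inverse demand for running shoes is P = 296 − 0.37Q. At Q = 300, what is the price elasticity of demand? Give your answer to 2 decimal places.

At Q = 300, P = 296 − 0.37(300) = 185.00.
dP/dQ = −0.37, so dQ/dP = 1/(−0.37) = -2.703.
ε = (dQ/dP)(P/Q) = (-2.703)(185.00/300).

-1.67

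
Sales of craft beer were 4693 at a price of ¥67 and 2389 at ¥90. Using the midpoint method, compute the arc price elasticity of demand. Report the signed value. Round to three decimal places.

-2.221

ΔQ = 2389 − 4693 = -2304; ΔP = 90 − 67 = 23.
Midpoints: P̄ = 78.50, Q̄ = 3541.0.
ε = (ΔQ/ΔP)(P̄/Q̄) = (-2304/23)(78.50/3541.0).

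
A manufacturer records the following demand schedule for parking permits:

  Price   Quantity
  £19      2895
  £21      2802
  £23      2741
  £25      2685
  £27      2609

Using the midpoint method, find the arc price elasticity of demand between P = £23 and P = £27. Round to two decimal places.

At P = 23, Q = 2741; at P = 27, Q = 2609.
ΔQ = -132, ΔP = 4. Midpoints: P̄ = 25.00, Q̄ = 2675.0.
ε = (ΔQ/ΔP)(P̄/Q̄) = (-132/4)(25.00/2675.0).

-0.31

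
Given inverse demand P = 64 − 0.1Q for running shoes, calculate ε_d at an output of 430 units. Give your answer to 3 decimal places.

-0.488

At Q = 430, P = 64 − 0.1(430) = 21.00.
dP/dQ = −0.1, so dQ/dP = 1/(−0.1) = -10.000.
ε = (dQ/dP)(P/Q) = (-10.000)(21.00/430).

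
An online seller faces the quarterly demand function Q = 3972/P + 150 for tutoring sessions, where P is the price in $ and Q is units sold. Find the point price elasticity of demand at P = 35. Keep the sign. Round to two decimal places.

At P = 35, Q = 263.486.
dQ/dP = −3972/P² = -3.242.
ε = (dQ/dP)(P/Q) = (-3.242)(35/263.486).

-0.43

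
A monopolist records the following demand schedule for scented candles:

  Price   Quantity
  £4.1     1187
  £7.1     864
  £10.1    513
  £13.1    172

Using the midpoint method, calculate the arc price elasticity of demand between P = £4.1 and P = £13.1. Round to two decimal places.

At P = 4.1, Q = 1187; at P = 13.1, Q = 172.
ΔQ = -1015, ΔP = 9.0. Midpoints: P̄ = 8.60, Q̄ = 679.5.
ε = (ΔQ/ΔP)(P̄/Q̄) = (-1015/9.0)(8.60/679.5).

-1.43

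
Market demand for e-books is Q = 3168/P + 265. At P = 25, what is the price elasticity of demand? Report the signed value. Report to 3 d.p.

At P = 25, Q = 391.720.
dQ/dP = −3168/P² = -5.069.
ε = (dQ/dP)(P/Q) = (-5.069)(25/391.720).

-0.323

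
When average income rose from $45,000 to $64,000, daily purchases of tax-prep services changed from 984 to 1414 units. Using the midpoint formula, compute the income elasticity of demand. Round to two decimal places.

ΔQ = 430, ΔI = 19000. Midpoints: Ī = 54,500, Q̄ = 1199.0.
ε_I = (ΔQ/ΔI)(Ī/Q̄) = (430/19000)(54500/1199.0).
ε_I > 0, so the good is normal.

1.03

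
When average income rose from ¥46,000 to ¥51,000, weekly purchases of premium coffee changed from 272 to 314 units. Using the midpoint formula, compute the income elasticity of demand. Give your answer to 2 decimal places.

ΔQ = 42, ΔI = 5000. Midpoints: Ī = 48,500, Q̄ = 293.0.
ε_I = (ΔQ/ΔI)(Ī/Q̄) = (42/5000)(48500/293.0).

1.39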